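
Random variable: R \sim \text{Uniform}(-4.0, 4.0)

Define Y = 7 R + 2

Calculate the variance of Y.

For Y = aR + b: Var(Y) = a² * Var(R)
Var(R) = (4 + 4)^2/12 = 5.3333333
Var(Y) = 7² * 5.3333333 = 49 * 5.3333333 = 261.33333

261.33333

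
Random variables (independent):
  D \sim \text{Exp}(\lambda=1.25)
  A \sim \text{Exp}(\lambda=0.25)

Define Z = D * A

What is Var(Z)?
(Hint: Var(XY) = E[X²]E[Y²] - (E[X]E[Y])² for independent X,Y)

Var(XY) = E[X²]E[Y²] - (E[X]E[Y])²
E[D] = 0.8, Var(D) = 0.64
E[A] = 4, Var(A) = 16
E[D²] = 0.64 + 0.8² = 1.28
E[A²] = 16 + 4² = 32
Var(Z) = 1.28*32 - (0.8*4)²
= 40.96 - 10.24 = 30.72

30.72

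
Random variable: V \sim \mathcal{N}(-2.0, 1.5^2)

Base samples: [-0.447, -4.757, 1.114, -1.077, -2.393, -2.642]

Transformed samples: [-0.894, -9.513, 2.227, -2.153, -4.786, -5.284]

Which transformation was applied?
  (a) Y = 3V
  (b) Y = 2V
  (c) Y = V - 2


Checking option (b) Y = 2V:
  V = -0.447 -> Y = -0.894 ✓
  V = -4.757 -> Y = -9.513 ✓
  V = 1.114 -> Y = 2.227 ✓
All samples match this transformation.

(b) 2V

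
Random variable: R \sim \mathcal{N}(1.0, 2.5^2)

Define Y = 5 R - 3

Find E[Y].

For Y = 5R - 3:
E[Y] = 5 * E[R] - 3
E[R] = 1.0 = 1
E[Y] = 5 * 1 - 3 = 2

2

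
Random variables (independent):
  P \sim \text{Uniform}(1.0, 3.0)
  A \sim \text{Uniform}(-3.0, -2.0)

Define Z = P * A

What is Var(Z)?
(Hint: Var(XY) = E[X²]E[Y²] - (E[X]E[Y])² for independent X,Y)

Var(XY) = E[X²]E[Y²] - (E[X]E[Y])²
E[P] = 2, Var(P) = 0.33333333
E[A] = -2.5, Var(A) = 0.083333333
E[P²] = 0.33333333 + 2² = 4.3333333
E[A²] = 0.083333333 + (-2.5)² = 6.3333333
Var(Z) = 4.3333333*6.3333333 - (2*(-2.5))²
= 27.444444 - 25 = 2.4444444

2.4444444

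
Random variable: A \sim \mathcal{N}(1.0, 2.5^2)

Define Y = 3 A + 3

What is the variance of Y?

For Y = aA + b: Var(Y) = a² * Var(A)
Var(A) = 2.5^2 = 6.25
Var(Y) = 3² * 6.25 = 9 * 6.25 = 56.25

56.25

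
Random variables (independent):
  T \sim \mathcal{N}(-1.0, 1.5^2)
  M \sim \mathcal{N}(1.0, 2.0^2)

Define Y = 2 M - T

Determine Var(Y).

For independent RVs: Var(aX + bY) = a²Var(X) + b²Var(Y)
Var(T) = 2.25
Var(M) = 4
Var(Y) = (-1)²*2.25 + 2²*4
= 1*2.25 + 4*4 = 18.25

18.25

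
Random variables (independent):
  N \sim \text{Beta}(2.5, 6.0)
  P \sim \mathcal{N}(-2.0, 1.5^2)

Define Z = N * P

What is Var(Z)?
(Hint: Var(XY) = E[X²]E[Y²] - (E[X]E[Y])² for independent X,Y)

Var(XY) = E[X²]E[Y²] - (E[X]E[Y])²
E[N] = 0.29411765, Var(N) = 0.021853943
E[P] = -2, Var(P) = 2.25
E[N²] = 0.021853943 + 0.29411765² = 0.10835913
E[P²] = 2.25 + (-2)² = 6.25
Var(Z) = 0.10835913*6.25 - (0.29411765*(-2))²
= 0.67724458 - 0.34602076 = 0.33122382

0.33122382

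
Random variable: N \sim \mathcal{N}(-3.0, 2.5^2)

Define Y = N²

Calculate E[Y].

E[N²] = Var(N) + (E[N])² = 6.25 + 9 = 15.25

15.25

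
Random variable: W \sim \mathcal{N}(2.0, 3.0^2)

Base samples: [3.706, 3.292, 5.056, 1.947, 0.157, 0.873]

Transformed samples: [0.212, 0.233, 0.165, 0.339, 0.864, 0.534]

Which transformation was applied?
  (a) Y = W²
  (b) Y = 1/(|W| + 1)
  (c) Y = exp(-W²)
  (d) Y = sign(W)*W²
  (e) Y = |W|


Checking option (b) Y = 1/(|W| + 1):
  W = 3.706 -> Y = 0.212 ✓
  W = 3.292 -> Y = 0.233 ✓
  W = 5.056 -> Y = 0.165 ✓
All samples match this transformation.

(b) 1/(|W| + 1)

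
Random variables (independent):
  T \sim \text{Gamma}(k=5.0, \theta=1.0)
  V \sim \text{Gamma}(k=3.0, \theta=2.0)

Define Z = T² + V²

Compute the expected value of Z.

E[Z] = E[T²] + E[V²]
E[T²] = Var(T) + E[T]² = 5 + 25 = 30
E[V²] = Var(V) + E[V]² = 12 + 36 = 48
E[Z] = 30 + 48 = 78

78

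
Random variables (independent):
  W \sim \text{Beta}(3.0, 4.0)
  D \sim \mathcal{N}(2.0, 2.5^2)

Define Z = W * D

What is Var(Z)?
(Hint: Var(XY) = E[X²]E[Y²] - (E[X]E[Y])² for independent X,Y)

Var(XY) = E[X²]E[Y²] - (E[X]E[Y])²
E[W] = 0.42857143, Var(W) = 0.030612245
E[D] = 2, Var(D) = 6.25
E[W²] = 0.030612245 + 0.42857143² = 0.21428571
E[D²] = 6.25 + 2² = 10.25
Var(Z) = 0.21428571*10.25 - (0.42857143*2)²
= 2.1964286 - 0.73469388 = 1.4617347

1.4617347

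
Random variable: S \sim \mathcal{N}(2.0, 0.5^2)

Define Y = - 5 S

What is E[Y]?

For Y = -5S:
E[Y] = -5 * E[S]
E[S] = 2.0 = 2
E[Y] = -5 * 2 = -10

-10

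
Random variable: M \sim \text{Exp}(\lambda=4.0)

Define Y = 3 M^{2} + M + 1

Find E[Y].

E[Y] = 3*E[M²] + 1*E[M] + 1
E[M] = 0.25
E[M²] = Var(M) + (E[M])² = 0.0625 + 0.0625 = 0.125
E[Y] = 3*0.125 + 1*0.25 + 1 = 1.625

1.625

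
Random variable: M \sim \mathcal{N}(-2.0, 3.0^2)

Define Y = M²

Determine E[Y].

Using E[X²] = Var(X) + (E[X])²:
E[M] = -2
Var(M) = 3.0^2 = 9
E[M²] = 9 + (-2)² = 9 + 4 = 13

13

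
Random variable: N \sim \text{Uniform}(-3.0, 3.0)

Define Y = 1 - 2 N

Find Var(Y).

For Y = aN + b: Var(Y) = a² * Var(N)
Var(N) = (3 + 3)^2/12 = 3
Var(Y) = (-2)² * 3 = 4 * 3 = 12

12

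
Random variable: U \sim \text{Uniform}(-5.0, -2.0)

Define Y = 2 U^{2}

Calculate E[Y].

E[Y] = 2*E[U²]
E[U] = -3.5
E[U²] = Var(U) + (E[U])² = 0.75 + 12.25 = 13
E[Y] = 2*13 = 26

26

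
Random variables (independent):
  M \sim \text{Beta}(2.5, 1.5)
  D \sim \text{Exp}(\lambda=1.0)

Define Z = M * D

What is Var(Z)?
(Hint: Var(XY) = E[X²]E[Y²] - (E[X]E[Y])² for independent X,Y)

Var(XY) = E[X²]E[Y²] - (E[X]E[Y])²
E[M] = 0.625, Var(M) = 0.046875
E[D] = 1, Var(D) = 1
E[M²] = 0.046875 + 0.625² = 0.4375
E[D²] = 1 + 1² = 2
Var(Z) = 0.4375*2 - (0.625*1)²
= 0.875 - 0.390625 = 0.484375

0.484375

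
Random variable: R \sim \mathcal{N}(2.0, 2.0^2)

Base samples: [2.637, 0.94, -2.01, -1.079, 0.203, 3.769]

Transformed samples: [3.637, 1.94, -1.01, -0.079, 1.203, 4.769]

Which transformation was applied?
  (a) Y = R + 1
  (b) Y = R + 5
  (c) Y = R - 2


Checking option (a) Y = R + 1:
  R = 2.637 -> Y = 3.637 ✓
  R = 0.94 -> Y = 1.94 ✓
  R = -2.01 -> Y = -1.01 ✓
All samples match this transformation.

(a) R + 1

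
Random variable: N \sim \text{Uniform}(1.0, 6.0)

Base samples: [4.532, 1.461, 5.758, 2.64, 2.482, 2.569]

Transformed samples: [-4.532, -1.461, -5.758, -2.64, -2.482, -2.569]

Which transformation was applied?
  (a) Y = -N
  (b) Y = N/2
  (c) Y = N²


Checking option (a) Y = -N:
  N = 4.532 -> Y = -4.532 ✓
  N = 1.461 -> Y = -1.461 ✓
  N = 5.758 -> Y = -5.758 ✓
All samples match this transformation.

(a) -N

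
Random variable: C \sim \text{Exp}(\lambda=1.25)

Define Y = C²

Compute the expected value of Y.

Using E[X²] = Var(X) + (E[X])²:
E[C] = 0.8
Var(C) = 1/1.25^2 = 0.64
E[C²] = 0.64 + 0.8² = 0.64 + 0.64 = 1.28

1.28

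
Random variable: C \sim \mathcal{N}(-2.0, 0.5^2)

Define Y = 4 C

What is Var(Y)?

For Y = aC + b: Var(Y) = a² * Var(C)
Var(C) = 0.5^2 = 0.25
Var(Y) = 4² * 0.25 = 16 * 0.25 = 4

4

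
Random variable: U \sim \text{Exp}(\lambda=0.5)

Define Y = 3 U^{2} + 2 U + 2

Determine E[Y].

E[Y] = 3*E[U²] + 2*E[U] + 2
E[U] = 2
E[U²] = Var(U) + (E[U])² = 4 + 4 = 8
E[Y] = 3*8 + 2*2 + 2 = 30

30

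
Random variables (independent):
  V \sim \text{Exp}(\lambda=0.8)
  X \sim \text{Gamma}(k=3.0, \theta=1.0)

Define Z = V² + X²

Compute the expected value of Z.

E[Z] = E[V²] + E[X²]
E[V²] = Var(V) + E[V]² = 1.5625 + 1.5625 = 3.125
E[X²] = Var(X) + E[X]² = 3 + 9 = 12
E[Z] = 3.125 + 12 = 15.125

15.125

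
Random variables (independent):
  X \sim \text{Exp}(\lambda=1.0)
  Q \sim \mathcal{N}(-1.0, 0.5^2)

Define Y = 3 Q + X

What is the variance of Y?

For independent RVs: Var(aX + bY) = a²Var(X) + b²Var(Y)
Var(X) = 1
Var(Q) = 0.25
Var(Y) = 1²*1 + 3²*0.25
= 1*1 + 9*0.25 = 3.25

3.25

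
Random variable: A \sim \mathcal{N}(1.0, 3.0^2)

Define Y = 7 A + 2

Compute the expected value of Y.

For Y = 7A + 2:
E[Y] = 7 * E[A] + 2
E[A] = 1.0 = 1
E[Y] = 7 * 1 + 2 = 9

9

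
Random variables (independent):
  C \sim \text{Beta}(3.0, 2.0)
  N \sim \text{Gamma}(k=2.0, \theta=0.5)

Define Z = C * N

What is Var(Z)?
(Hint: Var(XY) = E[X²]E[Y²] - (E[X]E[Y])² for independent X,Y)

Var(XY) = E[X²]E[Y²] - (E[X]E[Y])²
E[C] = 0.6, Var(C) = 0.04
E[N] = 1, Var(N) = 0.5
E[C²] = 0.04 + 0.6² = 0.4
E[N²] = 0.5 + 1² = 1.5
Var(Z) = 0.4*1.5 - (0.6*1)²
= 0.6 - 0.36 = 0.24

0.24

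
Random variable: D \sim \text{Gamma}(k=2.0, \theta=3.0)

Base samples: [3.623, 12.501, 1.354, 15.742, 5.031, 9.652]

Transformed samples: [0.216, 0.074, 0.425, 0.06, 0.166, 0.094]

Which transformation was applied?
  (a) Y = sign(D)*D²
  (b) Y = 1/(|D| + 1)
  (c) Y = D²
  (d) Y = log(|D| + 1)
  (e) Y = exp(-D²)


Checking option (b) Y = 1/(|D| + 1):
  D = 3.623 -> Y = 0.216 ✓
  D = 12.501 -> Y = 0.074 ✓
  D = 1.354 -> Y = 0.425 ✓
All samples match this transformation.

(b) 1/(|D| + 1)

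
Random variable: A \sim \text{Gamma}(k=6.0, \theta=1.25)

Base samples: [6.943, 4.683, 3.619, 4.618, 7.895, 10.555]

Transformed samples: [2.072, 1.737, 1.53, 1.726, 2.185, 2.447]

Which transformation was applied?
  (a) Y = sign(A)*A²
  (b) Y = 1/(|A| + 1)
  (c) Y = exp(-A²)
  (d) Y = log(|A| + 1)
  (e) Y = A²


Checking option (d) Y = log(|A| + 1):
  A = 6.943 -> Y = 2.072 ✓
  A = 4.683 -> Y = 1.737 ✓
  A = 3.619 -> Y = 1.53 ✓
All samples match this transformation.

(d) log(|A| + 1)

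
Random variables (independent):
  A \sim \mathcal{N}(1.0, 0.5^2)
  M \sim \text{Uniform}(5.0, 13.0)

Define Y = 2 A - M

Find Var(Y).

For independent RVs: Var(aX + bY) = a²Var(X) + b²Var(Y)
Var(A) = 0.25
Var(M) = 5.3333333
Var(Y) = 2²*0.25 + (-1)²*5.3333333
= 4*0.25 + 1*5.3333333 = 6.3333333

6.3333333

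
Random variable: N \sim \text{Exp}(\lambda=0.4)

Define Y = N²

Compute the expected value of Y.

Using E[X²] = Var(X) + (E[X])²:
E[N] = 2.5
Var(N) = 1/0.4^2 = 6.25
E[N²] = 6.25 + 2.5² = 6.25 + 6.25 = 12.5

12.5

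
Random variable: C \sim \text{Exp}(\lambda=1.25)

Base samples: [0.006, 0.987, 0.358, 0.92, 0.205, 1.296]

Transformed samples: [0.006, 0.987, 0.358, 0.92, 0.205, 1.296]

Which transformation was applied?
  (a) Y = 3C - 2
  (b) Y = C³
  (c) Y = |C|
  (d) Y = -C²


Checking option (c) Y = |C|:
  C = 0.006 -> Y = 0.006 ✓
  C = 0.987 -> Y = 0.987 ✓
  C = 0.358 -> Y = 0.358 ✓
All samples match this transformation.

(c) |C|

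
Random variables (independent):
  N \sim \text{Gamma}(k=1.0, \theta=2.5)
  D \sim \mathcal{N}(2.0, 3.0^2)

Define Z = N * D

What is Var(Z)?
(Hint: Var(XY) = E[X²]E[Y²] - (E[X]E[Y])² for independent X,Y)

Var(XY) = E[X²]E[Y²] - (E[X]E[Y])²
E[N] = 2.5, Var(N) = 6.25
E[D] = 2, Var(D) = 9
E[N²] = 6.25 + 2.5² = 12.5
E[D²] = 9 + 2² = 13
Var(Z) = 12.5*13 - (2.5*2)²
= 162.5 - 25 = 137.5

137.5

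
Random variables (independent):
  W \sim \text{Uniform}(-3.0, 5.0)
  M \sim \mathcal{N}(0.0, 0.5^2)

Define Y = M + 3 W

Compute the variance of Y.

For independent RVs: Var(aX + bY) = a²Var(X) + b²Var(Y)
Var(W) = 5.3333333
Var(M) = 0.25
Var(Y) = 3²*5.3333333 + 1²*0.25
= 9*5.3333333 + 1*0.25 = 48.25

48.25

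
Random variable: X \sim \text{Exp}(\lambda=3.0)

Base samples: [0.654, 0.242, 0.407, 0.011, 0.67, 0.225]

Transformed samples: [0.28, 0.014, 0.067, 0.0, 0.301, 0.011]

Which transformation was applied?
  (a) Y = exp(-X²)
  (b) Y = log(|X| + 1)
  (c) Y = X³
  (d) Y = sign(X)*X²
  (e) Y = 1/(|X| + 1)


Checking option (c) Y = X³:
  X = 0.654 -> Y = 0.28 ✓
  X = 0.242 -> Y = 0.014 ✓
  X = 0.407 -> Y = 0.067 ✓
All samples match this transformation.

(c) X³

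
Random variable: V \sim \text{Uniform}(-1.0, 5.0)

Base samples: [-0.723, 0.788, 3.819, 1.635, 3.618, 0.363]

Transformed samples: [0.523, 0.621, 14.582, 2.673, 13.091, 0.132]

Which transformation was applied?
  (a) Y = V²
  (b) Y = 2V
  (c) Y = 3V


Checking option (a) Y = V²:
  V = -0.723 -> Y = 0.523 ✓
  V = 0.788 -> Y = 0.621 ✓
  V = 3.819 -> Y = 14.582 ✓
All samples match this transformation.

(a) V²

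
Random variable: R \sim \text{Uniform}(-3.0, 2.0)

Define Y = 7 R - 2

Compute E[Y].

For Y = 7R - 2:
E[Y] = 7 * E[R] - 2
E[R] = (-3 + 2)/2 = -0.5
E[Y] = 7 * (-0.5) - 2 = -5.5

-5.5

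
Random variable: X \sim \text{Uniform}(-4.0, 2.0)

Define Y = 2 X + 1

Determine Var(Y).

For Y = aX + b: Var(Y) = a² * Var(X)
Var(X) = (2 + 4)^2/12 = 3
Var(Y) = 2² * 3 = 4 * 3 = 12

12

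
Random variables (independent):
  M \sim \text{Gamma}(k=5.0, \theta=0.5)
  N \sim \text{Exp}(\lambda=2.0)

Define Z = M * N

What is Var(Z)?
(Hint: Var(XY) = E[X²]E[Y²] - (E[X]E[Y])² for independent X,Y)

Var(XY) = E[X²]E[Y²] - (E[X]E[Y])²
E[M] = 2.5, Var(M) = 1.25
E[N] = 0.5, Var(N) = 0.25
E[M²] = 1.25 + 2.5² = 7.5
E[N²] = 0.25 + 0.5² = 0.5
Var(Z) = 7.5*0.5 - (2.5*0.5)²
= 3.75 - 1.5625 = 2.1875

2.1875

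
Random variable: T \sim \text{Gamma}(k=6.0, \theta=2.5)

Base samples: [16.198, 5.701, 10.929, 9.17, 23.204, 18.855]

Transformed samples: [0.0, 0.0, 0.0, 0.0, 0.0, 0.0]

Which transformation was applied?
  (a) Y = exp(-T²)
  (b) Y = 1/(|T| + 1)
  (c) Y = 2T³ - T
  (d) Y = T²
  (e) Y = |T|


Checking option (a) Y = exp(-T²):
  T = 16.198 -> Y = 0.0 ✓
  T = 5.701 -> Y = 0.0 ✓
  T = 10.929 -> Y = 0.0 ✓
All samples match this transformation.

(a) exp(-T²)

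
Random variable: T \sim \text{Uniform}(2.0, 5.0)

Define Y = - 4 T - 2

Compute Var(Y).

For Y = aT + b: Var(Y) = a² * Var(T)
Var(T) = (5 - 2)^2/12 = 0.75
Var(Y) = (-4)² * 0.75 = 16 * 0.75 = 12

12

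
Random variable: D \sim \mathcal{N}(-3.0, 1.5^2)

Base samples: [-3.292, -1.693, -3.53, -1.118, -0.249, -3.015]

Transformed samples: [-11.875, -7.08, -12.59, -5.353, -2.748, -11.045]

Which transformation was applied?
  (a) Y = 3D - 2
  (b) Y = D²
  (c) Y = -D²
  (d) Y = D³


Checking option (a) Y = 3D - 2:
  D = -3.292 -> Y = -11.875 ✓
  D = -1.693 -> Y = -7.08 ✓
  D = -3.53 -> Y = -12.59 ✓
All samples match this transformation.

(a) 3D - 2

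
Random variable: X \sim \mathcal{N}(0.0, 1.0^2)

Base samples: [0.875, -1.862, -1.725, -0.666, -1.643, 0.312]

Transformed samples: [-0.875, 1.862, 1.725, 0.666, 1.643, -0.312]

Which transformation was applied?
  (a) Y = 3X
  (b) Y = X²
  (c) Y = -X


Checking option (c) Y = -X:
  X = 0.875 -> Y = -0.875 ✓
  X = -1.862 -> Y = 1.862 ✓
  X = -1.725 -> Y = 1.725 ✓
All samples match this transformation.

(c) -X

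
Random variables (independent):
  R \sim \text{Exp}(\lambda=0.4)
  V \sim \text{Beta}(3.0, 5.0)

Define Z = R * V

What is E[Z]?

For independent RVs: E[XY] = E[X]*E[Y]
E[R] = 2.5
E[V] = 0.375
E[Z] = 2.5 * 0.375 = 0.9375

0.9375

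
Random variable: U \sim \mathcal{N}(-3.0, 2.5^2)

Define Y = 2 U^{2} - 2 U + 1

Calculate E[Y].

E[Y] = 2*E[U²] - 2*E[U] + 1
E[U] = -3
E[U²] = Var(U) + (E[U])² = 6.25 + 9 = 15.25
E[Y] = 2*15.25 - 2*(-3) + 1 = 37.5

37.5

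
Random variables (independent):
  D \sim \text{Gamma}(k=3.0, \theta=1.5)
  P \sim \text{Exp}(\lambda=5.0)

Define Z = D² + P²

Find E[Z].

E[Z] = E[D²] + E[P²]
E[D²] = Var(D) + E[D]² = 6.75 + 20.25 = 27
E[P²] = Var(P) + E[P]² = 0.04 + 0.04 = 0.08
E[Z] = 27 + 0.08 = 27.08

27.08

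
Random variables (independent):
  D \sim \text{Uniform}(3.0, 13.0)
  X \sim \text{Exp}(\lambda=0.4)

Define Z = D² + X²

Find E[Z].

E[Z] = E[D²] + E[X²]
E[D²] = Var(D) + E[D]² = 8.3333333 + 64 = 72.333333
E[X²] = Var(X) + E[X]² = 6.25 + 6.25 = 12.5
E[Z] = 72.333333 + 12.5 = 84.833333

84.833333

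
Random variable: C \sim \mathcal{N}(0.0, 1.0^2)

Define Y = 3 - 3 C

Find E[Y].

For Y = -3C + 3:
E[Y] = -3 * E[C] + 3
E[C] = 0.0 = 0
E[Y] = -3 * 0 + 3 = 3

3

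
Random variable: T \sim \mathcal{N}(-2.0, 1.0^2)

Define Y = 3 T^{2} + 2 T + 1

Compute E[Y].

E[Y] = 3*E[T²] + 2*E[T] + 1
E[T] = -2
E[T²] = Var(T) + (E[T])² = 1 + 4 = 5
E[Y] = 3*5 + 2*(-2) + 1 = 12

12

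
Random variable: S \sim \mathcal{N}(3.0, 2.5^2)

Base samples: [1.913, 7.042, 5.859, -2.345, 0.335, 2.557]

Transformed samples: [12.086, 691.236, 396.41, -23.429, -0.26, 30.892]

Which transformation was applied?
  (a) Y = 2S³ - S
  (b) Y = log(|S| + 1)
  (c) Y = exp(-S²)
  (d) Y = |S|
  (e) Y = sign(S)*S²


Checking option (a) Y = 2S³ - S:
  S = 1.913 -> Y = 12.086 ✓
  S = 7.042 -> Y = 691.236 ✓
  S = 5.859 -> Y = 396.41 ✓
All samples match this transformation.

(a) 2S³ - S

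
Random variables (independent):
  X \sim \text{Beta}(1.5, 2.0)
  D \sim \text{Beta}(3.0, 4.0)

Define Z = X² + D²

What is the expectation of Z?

E[Z] = E[X²] + E[D²]
E[X²] = Var(X) + E[X]² = 0.054421769 + 0.18367347 = 0.23809524
E[D²] = Var(D) + E[D]² = 0.030612245 + 0.18367347 = 0.21428571
E[Z] = 0.23809524 + 0.21428571 = 0.45238095

0.45238095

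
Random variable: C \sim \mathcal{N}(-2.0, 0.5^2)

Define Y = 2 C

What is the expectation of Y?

For Y = 2C:
E[Y] = 2 * E[C]
E[C] = -2.0 = -2
E[Y] = 2 * (-2) = -4

-4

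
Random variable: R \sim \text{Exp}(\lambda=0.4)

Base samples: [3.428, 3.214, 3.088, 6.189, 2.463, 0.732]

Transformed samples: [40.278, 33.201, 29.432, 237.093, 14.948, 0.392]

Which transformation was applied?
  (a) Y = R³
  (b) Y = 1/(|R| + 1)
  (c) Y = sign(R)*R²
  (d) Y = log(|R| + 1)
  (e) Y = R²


Checking option (a) Y = R³:
  R = 3.428 -> Y = 40.278 ✓
  R = 3.214 -> Y = 33.201 ✓
  R = 3.088 -> Y = 29.432 ✓
All samples match this transformation.

(a) R³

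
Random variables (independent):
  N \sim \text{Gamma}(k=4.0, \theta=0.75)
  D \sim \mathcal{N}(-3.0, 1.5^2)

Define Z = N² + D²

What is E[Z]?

E[Z] = E[N²] + E[D²]
E[N²] = Var(N) + E[N]² = 2.25 + 9 = 11.25
E[D²] = Var(D) + E[D]² = 2.25 + 9 = 11.25
E[Z] = 11.25 + 11.25 = 22.5

22.5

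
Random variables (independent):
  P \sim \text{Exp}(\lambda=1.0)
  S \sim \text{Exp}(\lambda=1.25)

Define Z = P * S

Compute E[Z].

For independent RVs: E[XY] = E[X]*E[Y]
E[P] = 1
E[S] = 0.8
E[Z] = 1 * 0.8 = 0.8

0.8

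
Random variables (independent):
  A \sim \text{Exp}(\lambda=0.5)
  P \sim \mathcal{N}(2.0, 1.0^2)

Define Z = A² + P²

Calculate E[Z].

E[Z] = E[A²] + E[P²]
E[A²] = Var(A) + E[A]² = 4 + 4 = 8
E[P²] = Var(P) + E[P]² = 1 + 4 = 5
E[Z] = 8 + 5 = 13

13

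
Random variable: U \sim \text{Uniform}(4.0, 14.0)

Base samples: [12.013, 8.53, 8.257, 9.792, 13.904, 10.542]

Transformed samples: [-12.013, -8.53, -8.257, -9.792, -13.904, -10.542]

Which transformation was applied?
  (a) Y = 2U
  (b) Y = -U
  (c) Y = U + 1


Checking option (b) Y = -U:
  U = 12.013 -> Y = -12.013 ✓
  U = 8.53 -> Y = -8.53 ✓
  U = 8.257 -> Y = -8.257 ✓
All samples match this transformation.

(b) -U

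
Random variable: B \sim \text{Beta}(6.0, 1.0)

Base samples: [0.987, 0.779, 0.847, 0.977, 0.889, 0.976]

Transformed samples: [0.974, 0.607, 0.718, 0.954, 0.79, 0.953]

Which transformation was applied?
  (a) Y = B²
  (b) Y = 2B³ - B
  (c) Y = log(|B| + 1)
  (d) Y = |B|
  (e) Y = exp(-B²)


Checking option (a) Y = B²:
  B = 0.987 -> Y = 0.974 ✓
  B = 0.779 -> Y = 0.607 ✓
  B = 0.847 -> Y = 0.718 ✓
All samples match this transformation.

(a) B²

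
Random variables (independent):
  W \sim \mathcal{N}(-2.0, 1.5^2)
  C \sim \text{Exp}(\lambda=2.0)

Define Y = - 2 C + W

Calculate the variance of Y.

For independent RVs: Var(aX + bY) = a²Var(X) + b²Var(Y)
Var(W) = 2.25
Var(C) = 0.25
Var(Y) = 1²*2.25 + (-2)²*0.25
= 1*2.25 + 4*0.25 = 3.25

3.25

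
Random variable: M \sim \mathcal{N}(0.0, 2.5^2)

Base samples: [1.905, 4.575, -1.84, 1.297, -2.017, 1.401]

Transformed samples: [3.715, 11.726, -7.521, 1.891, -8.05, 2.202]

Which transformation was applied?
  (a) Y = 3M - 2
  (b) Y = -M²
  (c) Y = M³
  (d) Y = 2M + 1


Checking option (a) Y = 3M - 2:
  M = 1.905 -> Y = 3.715 ✓
  M = 4.575 -> Y = 11.726 ✓
  M = -1.84 -> Y = -7.521 ✓
All samples match this transformation.

(a) 3M - 2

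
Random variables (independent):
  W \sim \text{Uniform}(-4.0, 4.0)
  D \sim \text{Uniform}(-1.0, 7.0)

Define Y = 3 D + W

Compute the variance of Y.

For independent RVs: Var(aX + bY) = a²Var(X) + b²Var(Y)
Var(W) = 5.3333333
Var(D) = 5.3333333
Var(Y) = 1²*5.3333333 + 3²*5.3333333
= 1*5.3333333 + 9*5.3333333 = 53.333333

53.333333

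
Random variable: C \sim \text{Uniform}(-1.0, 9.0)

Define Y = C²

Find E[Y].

Using E[X²] = Var(X) + (E[X])²:
E[C] = 4
Var(C) = (9 + 1)^2/12 = 8.3333333
E[C²] = 8.3333333 + 4² = 8.3333333 + 16 = 24.333333

24.333333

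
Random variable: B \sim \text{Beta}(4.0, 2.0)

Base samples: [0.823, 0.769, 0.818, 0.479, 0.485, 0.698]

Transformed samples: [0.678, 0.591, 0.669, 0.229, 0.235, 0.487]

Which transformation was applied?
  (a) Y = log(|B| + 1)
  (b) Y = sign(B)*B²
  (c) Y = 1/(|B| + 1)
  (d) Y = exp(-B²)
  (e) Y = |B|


Checking option (b) Y = sign(B)*B²:
  B = 0.823 -> Y = 0.678 ✓
  B = 0.769 -> Y = 0.591 ✓
  B = 0.818 -> Y = 0.669 ✓
All samples match this transformation.

(b) sign(B)*B²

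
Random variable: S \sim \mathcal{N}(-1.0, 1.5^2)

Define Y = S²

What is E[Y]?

Using E[X²] = Var(X) + (E[X])²:
E[S] = -1
Var(S) = 1.5^2 = 2.25
E[S²] = 2.25 + (-1)² = 2.25 + 1 = 3.25

3.25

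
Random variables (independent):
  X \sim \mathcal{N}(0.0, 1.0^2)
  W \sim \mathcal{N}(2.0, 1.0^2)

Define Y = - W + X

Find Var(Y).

For independent RVs: Var(aX + bY) = a²Var(X) + b²Var(Y)
Var(X) = 1
Var(W) = 1
Var(Y) = 1²*1 + (-1)²*1
= 1*1 + 1*1 = 2

2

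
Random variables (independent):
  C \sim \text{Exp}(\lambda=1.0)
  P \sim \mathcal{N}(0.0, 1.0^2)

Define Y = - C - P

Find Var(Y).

For independent RVs: Var(aX + bY) = a²Var(X) + b²Var(Y)
Var(C) = 1
Var(P) = 1
Var(Y) = (-1)²*1 + (-1)²*1
= 1*1 + 1*1 = 2

2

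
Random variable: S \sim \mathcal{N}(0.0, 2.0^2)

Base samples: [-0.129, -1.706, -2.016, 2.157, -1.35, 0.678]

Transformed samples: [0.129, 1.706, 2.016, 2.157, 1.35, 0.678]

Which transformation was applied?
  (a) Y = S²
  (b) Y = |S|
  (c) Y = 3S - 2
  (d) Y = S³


Checking option (b) Y = |S|:
  S = -0.129 -> Y = 0.129 ✓
  S = -1.706 -> Y = 1.706 ✓
  S = -2.016 -> Y = 2.016 ✓
All samples match this transformation.

(b) |S|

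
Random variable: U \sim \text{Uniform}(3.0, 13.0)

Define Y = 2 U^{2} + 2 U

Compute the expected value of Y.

E[Y] = 2*E[U²] + 2*E[U]
E[U] = 8
E[U²] = Var(U) + (E[U])² = 8.3333333 + 64 = 72.333333
E[Y] = 2*72.333333 + 2*8 = 160.66667

160.66667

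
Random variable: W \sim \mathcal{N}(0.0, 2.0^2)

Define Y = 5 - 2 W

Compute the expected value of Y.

For Y = -2W + 5:
E[Y] = -2 * E[W] + 5
E[W] = 0.0 = 0
E[Y] = -2 * 0 + 5 = 5

5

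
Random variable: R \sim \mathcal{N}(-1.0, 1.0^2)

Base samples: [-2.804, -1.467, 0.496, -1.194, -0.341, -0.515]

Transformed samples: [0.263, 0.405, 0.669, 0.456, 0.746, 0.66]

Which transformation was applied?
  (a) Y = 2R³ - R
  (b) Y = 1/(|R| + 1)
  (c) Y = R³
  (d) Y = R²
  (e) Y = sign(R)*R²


Checking option (b) Y = 1/(|R| + 1):
  R = -2.804 -> Y = 0.263 ✓
  R = -1.467 -> Y = 0.405 ✓
  R = 0.496 -> Y = 0.669 ✓
All samples match this transformation.

(b) 1/(|R| + 1)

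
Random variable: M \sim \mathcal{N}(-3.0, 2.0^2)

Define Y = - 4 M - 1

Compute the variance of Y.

For Y = aM + b: Var(Y) = a² * Var(M)
Var(M) = 2.0^2 = 4
Var(Y) = (-4)² * 4 = 16 * 4 = 64

64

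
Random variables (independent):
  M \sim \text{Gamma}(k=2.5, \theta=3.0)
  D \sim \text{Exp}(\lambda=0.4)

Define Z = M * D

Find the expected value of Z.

For independent RVs: E[XY] = E[X]*E[Y]
E[M] = 7.5
E[D] = 2.5
E[Z] = 7.5 * 2.5 = 18.75

18.75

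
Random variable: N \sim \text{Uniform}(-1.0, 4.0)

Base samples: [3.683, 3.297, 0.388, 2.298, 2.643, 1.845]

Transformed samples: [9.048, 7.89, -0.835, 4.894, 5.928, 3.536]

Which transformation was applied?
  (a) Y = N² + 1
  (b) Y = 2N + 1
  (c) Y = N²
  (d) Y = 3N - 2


Checking option (d) Y = 3N - 2:
  N = 3.683 -> Y = 9.048 ✓
  N = 3.297 -> Y = 7.89 ✓
  N = 0.388 -> Y = -0.835 ✓
All samples match this transformation.

(d) 3N - 2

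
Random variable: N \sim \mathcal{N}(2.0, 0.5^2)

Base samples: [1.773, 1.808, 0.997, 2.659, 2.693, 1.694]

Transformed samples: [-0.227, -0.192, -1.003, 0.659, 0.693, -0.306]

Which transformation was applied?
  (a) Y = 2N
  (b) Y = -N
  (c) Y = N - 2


Checking option (c) Y = N - 2:
  N = 1.773 -> Y = -0.227 ✓
  N = 1.808 -> Y = -0.192 ✓
  N = 0.997 -> Y = -1.003 ✓
All samples match this transformation.

(c) N - 2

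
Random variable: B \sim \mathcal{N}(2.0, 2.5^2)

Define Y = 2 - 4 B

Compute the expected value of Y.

For Y = -4B + 2:
E[Y] = -4 * E[B] + 2
E[B] = 2.0 = 2
E[Y] = -4 * 2 + 2 = -6

-6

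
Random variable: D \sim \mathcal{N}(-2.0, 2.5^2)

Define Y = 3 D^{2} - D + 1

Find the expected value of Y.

E[Y] = 3*E[D²] - 1*E[D] + 1
E[D] = -2
E[D²] = Var(D) + (E[D])² = 6.25 + 4 = 10.25
E[Y] = 3*10.25 - 1*(-2) + 1 = 33.75

33.75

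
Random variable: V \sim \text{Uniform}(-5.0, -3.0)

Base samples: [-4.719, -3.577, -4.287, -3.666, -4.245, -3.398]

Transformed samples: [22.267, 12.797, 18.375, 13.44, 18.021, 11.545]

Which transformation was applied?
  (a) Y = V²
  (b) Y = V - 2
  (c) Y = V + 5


Checking option (a) Y = V²:
  V = -4.719 -> Y = 22.267 ✓
  V = -3.577 -> Y = 12.797 ✓
  V = -4.287 -> Y = 18.375 ✓
All samples match this transformation.

(a) V²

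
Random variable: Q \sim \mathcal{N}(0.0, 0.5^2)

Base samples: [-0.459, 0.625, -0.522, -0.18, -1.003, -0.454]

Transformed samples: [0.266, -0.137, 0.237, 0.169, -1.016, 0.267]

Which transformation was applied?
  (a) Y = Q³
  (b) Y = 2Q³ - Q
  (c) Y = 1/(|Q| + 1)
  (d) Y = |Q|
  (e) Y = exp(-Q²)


Checking option (b) Y = 2Q³ - Q:
  Q = -0.459 -> Y = 0.266 ✓
  Q = 0.625 -> Y = -0.137 ✓
  Q = -0.522 -> Y = 0.237 ✓
All samples match this transformation.

(b) 2Q³ - Q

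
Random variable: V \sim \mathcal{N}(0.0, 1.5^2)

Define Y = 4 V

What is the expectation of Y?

For Y = 4V:
E[Y] = 4 * E[V]
E[V] = 0.0 = 0
E[Y] = 4 * 0 = 0

0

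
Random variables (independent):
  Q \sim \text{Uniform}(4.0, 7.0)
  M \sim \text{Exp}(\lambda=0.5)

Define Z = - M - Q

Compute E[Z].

E[Z] = -1*E[Q] - 1*E[M]
E[Q] = 5.5
E[M] = 2
E[Z] = -1*5.5 - 1*2 = -7.5

-7.5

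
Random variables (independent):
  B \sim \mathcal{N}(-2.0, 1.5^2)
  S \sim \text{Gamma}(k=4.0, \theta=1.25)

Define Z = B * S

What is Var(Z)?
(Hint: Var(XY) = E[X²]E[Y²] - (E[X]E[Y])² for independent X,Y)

Var(XY) = E[X²]E[Y²] - (E[X]E[Y])²
E[B] = -2, Var(B) = 2.25
E[S] = 5, Var(S) = 6.25
E[B²] = 2.25 + (-2)² = 6.25
E[S²] = 6.25 + 5² = 31.25
Var(Z) = 6.25*31.25 - (-2*5)²
= 195.3125 - 100 = 95.3125

95.3125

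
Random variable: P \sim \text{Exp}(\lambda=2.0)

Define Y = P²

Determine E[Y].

E[P²] = Var(P) + (E[P])² = 0.25 + 0.25 = 0.5

0.5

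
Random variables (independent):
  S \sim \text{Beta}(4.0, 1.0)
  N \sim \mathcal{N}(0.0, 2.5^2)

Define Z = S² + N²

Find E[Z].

E[Z] = E[S²] + E[N²]
E[S²] = Var(S) + E[S]² = 0.026666667 + 0.64 = 0.66666667
E[N²] = Var(N) + E[N]² = 6.25 + 0 = 6.25
E[Z] = 0.66666667 + 6.25 = 6.9166667

6.9166667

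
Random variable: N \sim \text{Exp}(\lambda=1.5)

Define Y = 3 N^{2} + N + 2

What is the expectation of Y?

E[Y] = 3*E[N²] + 1*E[N] + 2
E[N] = 0.66666667
E[N²] = Var(N) + (E[N])² = 0.44444444 + 0.44444444 = 0.88888889
E[Y] = 3*0.88888889 + 1*0.66666667 + 2 = 5.3333333

5.3333333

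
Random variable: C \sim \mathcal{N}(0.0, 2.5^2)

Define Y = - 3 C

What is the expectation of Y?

For Y = -3C:
E[Y] = -3 * E[C]
E[C] = 0.0 = 0
E[Y] = -3 * 0 = 0

0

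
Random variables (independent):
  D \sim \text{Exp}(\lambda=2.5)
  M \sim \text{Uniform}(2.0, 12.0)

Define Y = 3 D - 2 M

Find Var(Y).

For independent RVs: Var(aX + bY) = a²Var(X) + b²Var(Y)
Var(D) = 0.16
Var(M) = 8.3333333
Var(Y) = 3²*0.16 + (-2)²*8.3333333
= 9*0.16 + 4*8.3333333 = 34.773333

34.773333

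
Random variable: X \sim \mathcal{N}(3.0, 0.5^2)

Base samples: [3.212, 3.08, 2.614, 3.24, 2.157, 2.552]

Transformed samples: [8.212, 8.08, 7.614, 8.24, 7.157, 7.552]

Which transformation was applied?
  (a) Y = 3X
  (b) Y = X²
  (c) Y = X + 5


Checking option (c) Y = X + 5:
  X = 3.212 -> Y = 8.212 ✓
  X = 3.08 -> Y = 8.08 ✓
  X = 2.614 -> Y = 7.614 ✓
All samples match this transformation.

(c) X + 5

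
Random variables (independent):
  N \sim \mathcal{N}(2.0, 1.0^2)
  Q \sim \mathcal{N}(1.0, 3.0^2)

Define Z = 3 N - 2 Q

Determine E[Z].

E[Z] = 3*E[N] - 2*E[Q]
E[N] = 2
E[Q] = 1
E[Z] = 3*2 - 2*1 = 4

4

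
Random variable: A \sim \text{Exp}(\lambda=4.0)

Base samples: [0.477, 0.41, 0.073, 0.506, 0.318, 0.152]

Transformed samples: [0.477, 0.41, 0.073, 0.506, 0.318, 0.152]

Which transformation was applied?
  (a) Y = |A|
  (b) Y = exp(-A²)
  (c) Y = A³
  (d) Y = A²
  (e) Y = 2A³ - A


Checking option (a) Y = |A|:
  A = 0.477 -> Y = 0.477 ✓
  A = 0.41 -> Y = 0.41 ✓
  A = 0.073 -> Y = 0.073 ✓
All samples match this transformation.

(a) |A|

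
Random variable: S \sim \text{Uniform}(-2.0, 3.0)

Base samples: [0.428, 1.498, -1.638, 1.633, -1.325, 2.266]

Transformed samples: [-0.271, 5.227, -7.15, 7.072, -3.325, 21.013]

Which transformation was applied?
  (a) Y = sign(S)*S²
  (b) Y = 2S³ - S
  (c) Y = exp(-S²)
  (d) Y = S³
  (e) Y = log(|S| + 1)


Checking option (b) Y = 2S³ - S:
  S = 0.428 -> Y = -0.271 ✓
  S = 1.498 -> Y = 5.227 ✓
  S = -1.638 -> Y = -7.15 ✓
All samples match this transformation.

(b) 2S³ - S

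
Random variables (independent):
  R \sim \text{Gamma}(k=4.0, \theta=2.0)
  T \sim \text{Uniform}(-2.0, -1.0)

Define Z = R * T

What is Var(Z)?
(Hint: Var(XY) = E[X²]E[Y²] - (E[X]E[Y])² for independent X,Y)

Var(XY) = E[X²]E[Y²] - (E[X]E[Y])²
E[R] = 8, Var(R) = 16
E[T] = -1.5, Var(T) = 0.083333333
E[R²] = 16 + 8² = 80
E[T²] = 0.083333333 + (-1.5)² = 2.3333333
Var(Z) = 80*2.3333333 - (8*(-1.5))²
= 186.66667 - 144 = 42.666667

42.666667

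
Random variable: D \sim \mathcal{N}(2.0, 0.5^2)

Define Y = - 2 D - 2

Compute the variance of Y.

For Y = aD + b: Var(Y) = a² * Var(D)
Var(D) = 0.5^2 = 0.25
Var(Y) = (-2)² * 0.25 = 4 * 0.25 = 1

1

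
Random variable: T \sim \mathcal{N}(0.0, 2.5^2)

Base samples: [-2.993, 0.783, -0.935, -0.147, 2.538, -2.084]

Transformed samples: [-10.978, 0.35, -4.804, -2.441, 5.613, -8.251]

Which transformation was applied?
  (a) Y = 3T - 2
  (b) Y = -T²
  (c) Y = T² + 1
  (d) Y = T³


Checking option (a) Y = 3T - 2:
  T = -2.993 -> Y = -10.978 ✓
  T = 0.783 -> Y = 0.35 ✓
  T = -0.935 -> Y = -4.804 ✓
All samples match this transformation.

(a) 3T - 2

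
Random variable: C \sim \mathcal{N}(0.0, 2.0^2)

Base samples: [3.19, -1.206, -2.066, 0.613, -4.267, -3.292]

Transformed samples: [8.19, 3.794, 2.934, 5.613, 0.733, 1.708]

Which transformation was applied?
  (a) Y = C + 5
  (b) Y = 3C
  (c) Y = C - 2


Checking option (a) Y = C + 5:
  C = 3.19 -> Y = 8.19 ✓
  C = -1.206 -> Y = 3.794 ✓
  C = -2.066 -> Y = 2.934 ✓
All samples match this transformation.

(a) C + 5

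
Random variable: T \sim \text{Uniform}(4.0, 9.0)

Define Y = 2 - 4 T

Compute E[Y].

For Y = -4T + 2:
E[Y] = -4 * E[T] + 2
E[T] = (4 + 9)/2 = 6.5
E[Y] = -4 * 6.5 + 2 = -24

-24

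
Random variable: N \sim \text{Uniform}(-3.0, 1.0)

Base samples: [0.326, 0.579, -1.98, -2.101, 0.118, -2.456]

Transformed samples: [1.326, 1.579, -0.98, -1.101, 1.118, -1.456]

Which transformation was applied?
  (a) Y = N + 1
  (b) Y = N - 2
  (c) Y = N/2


Checking option (a) Y = N + 1:
  N = 0.326 -> Y = 1.326 ✓
  N = 0.579 -> Y = 1.579 ✓
  N = -1.98 -> Y = -0.98 ✓
All samples match this transformation.

(a) N + 1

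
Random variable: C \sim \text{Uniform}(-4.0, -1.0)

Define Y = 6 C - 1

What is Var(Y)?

For Y = aC + b: Var(Y) = a² * Var(C)
Var(C) = (-1 + 4)^2/12 = 0.75
Var(Y) = 6² * 0.75 = 36 * 0.75 = 27

27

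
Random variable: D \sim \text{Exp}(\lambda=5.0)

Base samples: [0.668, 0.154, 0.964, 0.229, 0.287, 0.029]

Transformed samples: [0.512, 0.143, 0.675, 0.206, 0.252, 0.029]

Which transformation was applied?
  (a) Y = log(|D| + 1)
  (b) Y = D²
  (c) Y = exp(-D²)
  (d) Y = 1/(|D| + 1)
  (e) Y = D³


Checking option (a) Y = log(|D| + 1):
  D = 0.668 -> Y = 0.512 ✓
  D = 0.154 -> Y = 0.143 ✓
  D = 0.964 -> Y = 0.675 ✓
All samples match this transformation.

(a) log(|D| + 1)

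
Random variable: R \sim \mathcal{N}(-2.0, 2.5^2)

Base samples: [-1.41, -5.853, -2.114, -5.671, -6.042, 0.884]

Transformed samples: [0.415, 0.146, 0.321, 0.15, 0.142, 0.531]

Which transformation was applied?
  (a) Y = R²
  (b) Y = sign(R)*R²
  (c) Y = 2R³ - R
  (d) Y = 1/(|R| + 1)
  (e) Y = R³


Checking option (d) Y = 1/(|R| + 1):
  R = -1.41 -> Y = 0.415 ✓
  R = -5.853 -> Y = 0.146 ✓
  R = -2.114 -> Y = 0.321 ✓
All samples match this transformation.

(d) 1/(|R| + 1)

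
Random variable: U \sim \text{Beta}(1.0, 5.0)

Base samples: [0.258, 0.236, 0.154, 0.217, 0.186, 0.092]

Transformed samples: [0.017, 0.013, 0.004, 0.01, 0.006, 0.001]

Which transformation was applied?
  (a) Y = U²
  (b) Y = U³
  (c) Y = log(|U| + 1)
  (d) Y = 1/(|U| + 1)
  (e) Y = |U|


Checking option (b) Y = U³:
  U = 0.258 -> Y = 0.017 ✓
  U = 0.236 -> Y = 0.013 ✓
  U = 0.154 -> Y = 0.004 ✓
All samples match this transformation.

(b) U³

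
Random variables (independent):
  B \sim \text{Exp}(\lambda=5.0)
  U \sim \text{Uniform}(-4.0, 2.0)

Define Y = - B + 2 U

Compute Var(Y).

For independent RVs: Var(aX + bY) = a²Var(X) + b²Var(Y)
Var(B) = 0.04
Var(U) = 3
Var(Y) = (-1)²*0.04 + 2²*3
= 1*0.04 + 4*3 = 12.04

12.04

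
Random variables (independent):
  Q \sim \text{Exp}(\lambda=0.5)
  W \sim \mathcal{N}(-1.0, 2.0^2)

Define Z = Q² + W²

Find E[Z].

E[Z] = E[Q²] + E[W²]
E[Q²] = Var(Q) + E[Q]² = 4 + 4 = 8
E[W²] = Var(W) + E[W]² = 4 + 1 = 5
E[Z] = 8 + 5 = 13

13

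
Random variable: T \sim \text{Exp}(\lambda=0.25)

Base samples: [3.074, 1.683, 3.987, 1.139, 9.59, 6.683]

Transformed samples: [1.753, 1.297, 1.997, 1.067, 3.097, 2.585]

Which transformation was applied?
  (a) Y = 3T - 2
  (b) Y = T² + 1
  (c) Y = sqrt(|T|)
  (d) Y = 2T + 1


Checking option (c) Y = sqrt(|T|):
  T = 3.074 -> Y = 1.753 ✓
  T = 1.683 -> Y = 1.297 ✓
  T = 3.987 -> Y = 1.997 ✓
All samples match this transformation.

(c) sqrt(|T|)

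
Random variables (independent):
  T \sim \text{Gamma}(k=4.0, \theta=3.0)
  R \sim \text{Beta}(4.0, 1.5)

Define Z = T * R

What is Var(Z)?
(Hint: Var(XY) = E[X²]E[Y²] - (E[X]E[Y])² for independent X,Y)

Var(XY) = E[X²]E[Y²] - (E[X]E[Y])²
E[T] = 12, Var(T) = 36
E[R] = 0.72727273, Var(R) = 0.03051494
E[T²] = 36 + 12² = 180
E[R²] = 0.03051494 + 0.72727273² = 0.55944056
Var(Z) = 180*0.55944056 - (12*0.72727273)²
= 100.6993 - 76.165289 = 24.534011

24.534011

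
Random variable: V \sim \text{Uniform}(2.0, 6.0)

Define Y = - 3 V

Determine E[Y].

For Y = -3V:
E[Y] = -3 * E[V]
E[V] = (2 + 6)/2 = 4
E[Y] = -3 * 4 = -12

-12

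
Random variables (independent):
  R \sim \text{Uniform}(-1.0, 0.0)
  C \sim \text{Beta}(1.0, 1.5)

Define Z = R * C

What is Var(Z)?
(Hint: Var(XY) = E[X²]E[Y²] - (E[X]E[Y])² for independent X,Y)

Var(XY) = E[X²]E[Y²] - (E[X]E[Y])²
E[R] = -0.5, Var(R) = 0.083333333
E[C] = 0.4, Var(C) = 0.068571429
E[R²] = 0.083333333 + (-0.5)² = 0.33333333
E[C²] = 0.068571429 + 0.4² = 0.22857143
Var(Z) = 0.33333333*0.22857143 - (-0.5*0.4)²
= 0.076190476 - 0.04 = 0.036190476

0.036190476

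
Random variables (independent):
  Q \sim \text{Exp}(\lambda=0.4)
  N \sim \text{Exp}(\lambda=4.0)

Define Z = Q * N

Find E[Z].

For independent RVs: E[XY] = E[X]*E[Y]
E[Q] = 2.5
E[N] = 0.25
E[Z] = 2.5 * 0.25 = 0.625

0.625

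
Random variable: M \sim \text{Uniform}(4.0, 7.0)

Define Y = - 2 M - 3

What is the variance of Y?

For Y = aM + b: Var(Y) = a² * Var(M)
Var(M) = (7 - 4)^2/12 = 0.75
Var(Y) = (-2)² * 0.75 = 4 * 0.75 = 3

3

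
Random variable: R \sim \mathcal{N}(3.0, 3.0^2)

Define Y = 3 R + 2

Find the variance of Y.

For Y = aR + b: Var(Y) = a² * Var(R)
Var(R) = 3.0^2 = 9
Var(Y) = 3² * 9 = 9 * 9 = 81

81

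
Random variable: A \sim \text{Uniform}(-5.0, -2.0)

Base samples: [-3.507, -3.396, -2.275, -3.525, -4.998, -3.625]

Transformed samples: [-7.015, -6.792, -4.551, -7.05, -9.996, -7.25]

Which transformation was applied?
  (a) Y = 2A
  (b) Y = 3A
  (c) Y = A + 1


Checking option (a) Y = 2A:
  A = -3.507 -> Y = -7.015 ✓
  A = -3.396 -> Y = -6.792 ✓
  A = -2.275 -> Y = -4.551 ✓
All samples match this transformation.

(a) 2A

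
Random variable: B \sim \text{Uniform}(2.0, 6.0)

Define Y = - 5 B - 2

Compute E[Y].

For Y = -5B - 2:
E[Y] = -5 * E[B] - 2
E[B] = (2 + 6)/2 = 4
E[Y] = -5 * 4 - 2 = -22

-22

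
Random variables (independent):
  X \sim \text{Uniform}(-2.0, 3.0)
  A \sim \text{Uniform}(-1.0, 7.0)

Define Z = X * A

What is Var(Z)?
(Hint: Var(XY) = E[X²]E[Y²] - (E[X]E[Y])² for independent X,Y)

Var(XY) = E[X²]E[Y²] - (E[X]E[Y])²
E[X] = 0.5, Var(X) = 2.0833333
E[A] = 3, Var(A) = 5.3333333
E[X²] = 2.0833333 + 0.5² = 2.3333333
E[A²] = 5.3333333 + 3² = 14.333333
Var(Z) = 2.3333333*14.333333 - (0.5*3)²
= 33.444444 - 2.25 = 31.194444

31.194444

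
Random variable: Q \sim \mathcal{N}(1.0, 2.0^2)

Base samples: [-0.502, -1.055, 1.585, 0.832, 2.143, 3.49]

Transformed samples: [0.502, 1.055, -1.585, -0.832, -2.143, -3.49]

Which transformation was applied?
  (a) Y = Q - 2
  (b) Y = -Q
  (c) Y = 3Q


Checking option (b) Y = -Q:
  Q = -0.502 -> Y = 0.502 ✓
  Q = -1.055 -> Y = 1.055 ✓
  Q = 1.585 -> Y = -1.585 ✓
All samples match this transformation.

(b) -Q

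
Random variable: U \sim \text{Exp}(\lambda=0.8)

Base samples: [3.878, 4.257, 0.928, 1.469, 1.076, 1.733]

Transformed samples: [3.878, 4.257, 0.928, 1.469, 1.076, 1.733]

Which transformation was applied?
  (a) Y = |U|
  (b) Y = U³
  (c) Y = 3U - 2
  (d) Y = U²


Checking option (a) Y = |U|:
  U = 3.878 -> Y = 3.878 ✓
  U = 4.257 -> Y = 4.257 ✓
  U = 0.928 -> Y = 0.928 ✓
All samples match this transformation.

(a) |U|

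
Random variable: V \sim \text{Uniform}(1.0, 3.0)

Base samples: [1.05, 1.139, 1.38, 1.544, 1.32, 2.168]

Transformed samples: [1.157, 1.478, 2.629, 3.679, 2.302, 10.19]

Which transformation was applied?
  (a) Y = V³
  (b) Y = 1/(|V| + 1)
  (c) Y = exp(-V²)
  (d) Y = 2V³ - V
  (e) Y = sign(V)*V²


Checking option (a) Y = V³:
  V = 1.05 -> Y = 1.157 ✓
  V = 1.139 -> Y = 1.478 ✓
  V = 1.38 -> Y = 2.629 ✓
All samples match this transformation.

(a) V³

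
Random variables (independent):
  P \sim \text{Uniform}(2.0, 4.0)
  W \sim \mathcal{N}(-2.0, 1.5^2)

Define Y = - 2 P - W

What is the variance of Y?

For independent RVs: Var(aX + bY) = a²Var(X) + b²Var(Y)
Var(P) = 0.33333333
Var(W) = 2.25
Var(Y) = (-2)²*0.33333333 + (-1)²*2.25
= 4*0.33333333 + 1*2.25 = 3.5833333

3.5833333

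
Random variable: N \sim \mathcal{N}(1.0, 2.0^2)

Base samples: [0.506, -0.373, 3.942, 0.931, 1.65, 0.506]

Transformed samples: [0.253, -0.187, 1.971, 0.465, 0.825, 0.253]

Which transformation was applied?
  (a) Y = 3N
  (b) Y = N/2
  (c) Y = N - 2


Checking option (b) Y = N/2:
  N = 0.506 -> Y = 0.253 ✓
  N = -0.373 -> Y = -0.187 ✓
  N = 3.942 -> Y = 1.971 ✓
All samples match this transformation.

(b) N/2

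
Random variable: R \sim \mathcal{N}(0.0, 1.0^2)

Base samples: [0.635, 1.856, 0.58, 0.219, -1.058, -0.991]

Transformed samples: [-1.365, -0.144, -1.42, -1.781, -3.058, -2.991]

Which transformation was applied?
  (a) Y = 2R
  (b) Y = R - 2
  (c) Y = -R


Checking option (b) Y = R - 2:
  R = 0.635 -> Y = -1.365 ✓
  R = 1.856 -> Y = -0.144 ✓
  R = 0.58 -> Y = -1.42 ✓
All samples match this transformation.

(b) R - 2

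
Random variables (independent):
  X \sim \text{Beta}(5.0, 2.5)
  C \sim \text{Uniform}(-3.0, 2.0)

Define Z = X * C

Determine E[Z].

For independent RVs: E[XY] = E[X]*E[Y]
E[X] = 0.66666667
E[C] = -0.5
E[Z] = 0.66666667 * (-0.5) = -0.33333333

-0.33333333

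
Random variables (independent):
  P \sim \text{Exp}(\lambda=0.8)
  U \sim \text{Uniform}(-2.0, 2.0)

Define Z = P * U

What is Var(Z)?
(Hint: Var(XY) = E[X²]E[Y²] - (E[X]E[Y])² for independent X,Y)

Var(XY) = E[X²]E[Y²] - (E[X]E[Y])²
E[P] = 1.25, Var(P) = 1.5625
E[U] = 0, Var(U) = 1.3333333
E[P²] = 1.5625 + 1.25² = 3.125
E[U²] = 1.3333333 + 0² = 1.3333333
Var(Z) = 3.125*1.3333333 - (1.25*0)²
= 4.1666667 - 0 = 4.1666667

4.1666667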